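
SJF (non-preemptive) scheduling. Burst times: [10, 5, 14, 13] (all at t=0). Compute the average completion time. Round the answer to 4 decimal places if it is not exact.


SJF order (ascending): [5, 10, 13, 14]
Completion times:
  Job 1: burst=5, C=5
  Job 2: burst=10, C=15
  Job 3: burst=13, C=28
  Job 4: burst=14, C=42
Average completion = 90/4 = 22.5

22.5


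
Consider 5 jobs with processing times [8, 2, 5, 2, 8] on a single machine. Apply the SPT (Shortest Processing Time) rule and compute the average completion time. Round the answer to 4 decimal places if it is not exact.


Sort jobs by processing time (SPT order): [2, 2, 5, 8, 8]
Compute completion times sequentially:
  Job 1: processing = 2, completes at 2
  Job 2: processing = 2, completes at 4
  Job 3: processing = 5, completes at 9
  Job 4: processing = 8, completes at 17
  Job 5: processing = 8, completes at 25
Sum of completion times = 57
Average completion time = 57/5 = 11.4

11.4


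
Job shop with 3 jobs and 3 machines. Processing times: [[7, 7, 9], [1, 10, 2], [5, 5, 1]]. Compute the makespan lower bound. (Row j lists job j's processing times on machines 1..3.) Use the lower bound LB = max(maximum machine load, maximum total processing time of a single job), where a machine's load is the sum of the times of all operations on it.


Machine loads:
  Machine 1: 7 + 1 + 5 = 13
  Machine 2: 7 + 10 + 5 = 22
  Machine 3: 9 + 2 + 1 = 12
Max machine load = 22
Job totals:
  Job 1: 23
  Job 2: 13
  Job 3: 11
Max job total = 23
Lower bound = max(22, 23) = 23

23


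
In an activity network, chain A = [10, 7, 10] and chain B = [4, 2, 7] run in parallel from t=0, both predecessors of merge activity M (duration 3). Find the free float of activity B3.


ES(B3) = sum of predecessors on chain B = 6
EF(B3) = ES + duration = 6 + 7 = 13
Successor of B3 is M. ES(M) = max(sum(A), sum(B)) = max(27, 13) = 27
Free float = ES(successor) - EF(current) = 27 - 13 = 14

14


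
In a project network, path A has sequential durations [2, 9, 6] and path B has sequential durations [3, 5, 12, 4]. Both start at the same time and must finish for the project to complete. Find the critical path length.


Path A total = 2 + 9 + 6 = 17
Path B total = 3 + 5 + 12 + 4 = 24
Critical path = longest path = max(17, 24) = 24

24


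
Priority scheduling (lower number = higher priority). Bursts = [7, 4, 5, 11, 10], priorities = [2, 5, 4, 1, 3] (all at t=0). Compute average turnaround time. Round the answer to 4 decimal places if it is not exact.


Sort by priority (ascending = highest first):
Order: [(1, 11), (2, 7), (3, 10), (4, 5), (5, 4)]
Completion times:
  Priority 1, burst=11, C=11
  Priority 2, burst=7, C=18
  Priority 3, burst=10, C=28
  Priority 4, burst=5, C=33
  Priority 5, burst=4, C=37
Average turnaround = 127/5 = 25.4

25.4


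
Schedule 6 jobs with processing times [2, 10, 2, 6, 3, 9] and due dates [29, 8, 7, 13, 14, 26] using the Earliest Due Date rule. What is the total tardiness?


Sort by due date (EDD order): [(2, 7), (10, 8), (6, 13), (3, 14), (9, 26), (2, 29)]
Compute completion times and tardiness:
  Job 1: p=2, d=7, C=2, tardiness=max(0,2-7)=0
  Job 2: p=10, d=8, C=12, tardiness=max(0,12-8)=4
  Job 3: p=6, d=13, C=18, tardiness=max(0,18-13)=5
  Job 4: p=3, d=14, C=21, tardiness=max(0,21-14)=7
  Job 5: p=9, d=26, C=30, tardiness=max(0,30-26)=4
  Job 6: p=2, d=29, C=32, tardiness=max(0,32-29)=3
Total tardiness = 23

23


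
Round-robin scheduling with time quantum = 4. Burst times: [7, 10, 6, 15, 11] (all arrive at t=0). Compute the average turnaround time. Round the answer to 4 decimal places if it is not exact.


Time quantum = 4
Execution trace:
  J1 runs 4 units, time = 4
  J2 runs 4 units, time = 8
  J3 runs 4 units, time = 12
  J4 runs 4 units, time = 16
  J5 runs 4 units, time = 20
  J1 runs 3 units, time = 23
  J2 runs 4 units, time = 27
  J3 runs 2 units, time = 29
  J4 runs 4 units, time = 33
  J5 runs 4 units, time = 37
  J2 runs 2 units, time = 39
  J4 runs 4 units, time = 43
  J5 runs 3 units, time = 46
  J4 runs 3 units, time = 49
Finish times: [23, 39, 29, 49, 46]
Average turnaround = 186/5 = 37.2

37.2


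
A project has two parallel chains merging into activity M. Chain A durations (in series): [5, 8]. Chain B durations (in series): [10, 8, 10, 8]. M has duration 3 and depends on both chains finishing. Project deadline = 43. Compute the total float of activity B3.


Forward pass: ES(B3) = sum of predecessors on chain B = 18
EF = ES + duration = 18 + 10 = 28
Backward pass: LF(M) = deadline = 43; LS(M) = 43 - 3 = 40
LF(B3) = LS(M) - sum(successors on chain B) = 40 - 8 = 32
LS = LF - duration = 32 - 10 = 22
Total float = LS - ES = 22 - 18 = 4

4


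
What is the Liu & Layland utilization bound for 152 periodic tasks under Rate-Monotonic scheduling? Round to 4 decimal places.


Compute 2^(1/152) = 1.0045705923
Subtract 1: 1.0045705923 - 1 = 0.0045705923
Multiply by n: 152 * 0.0045705923 = 0.6947300296
Round to 4 dp: 0.6947

0.6947


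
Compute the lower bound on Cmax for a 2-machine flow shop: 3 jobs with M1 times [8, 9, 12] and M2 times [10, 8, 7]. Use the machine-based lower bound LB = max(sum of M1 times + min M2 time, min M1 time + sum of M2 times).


LB1 = sum(M1 times) + min(M2 times) = 29 + 7 = 36
LB2 = min(M1 times) + sum(M2 times) = 8 + 25 = 33
Lower bound = max(LB1, LB2) = max(36, 33) = 36

36


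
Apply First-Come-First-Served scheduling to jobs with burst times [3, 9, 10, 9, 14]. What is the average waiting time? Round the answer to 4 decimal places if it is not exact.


FCFS order (as given): [3, 9, 10, 9, 14]
Waiting times:
  Job 1: wait = 0
  Job 2: wait = 3
  Job 3: wait = 12
  Job 4: wait = 22
  Job 5: wait = 31
Sum of waiting times = 68
Average waiting time = 68/5 = 13.6

13.6


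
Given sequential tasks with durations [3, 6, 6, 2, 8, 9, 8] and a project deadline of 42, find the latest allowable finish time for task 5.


LF(activity 5) = deadline - sum of successor durations
Successors: activities 6 through 7 with durations [9, 8]
Sum of successor durations = 17
LF = 42 - 17 = 25

25


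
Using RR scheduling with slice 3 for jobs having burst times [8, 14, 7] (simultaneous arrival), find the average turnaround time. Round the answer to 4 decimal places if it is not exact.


Time quantum = 3
Execution trace:
  J1 runs 3 units, time = 3
  J2 runs 3 units, time = 6
  J3 runs 3 units, time = 9
  J1 runs 3 units, time = 12
  J2 runs 3 units, time = 15
  J3 runs 3 units, time = 18
  J1 runs 2 units, time = 20
  J2 runs 3 units, time = 23
  J3 runs 1 units, time = 24
  J2 runs 3 units, time = 27
  J2 runs 2 units, time = 29
Finish times: [20, 29, 24]
Average turnaround = 73/3 = 24.3333

24.3333


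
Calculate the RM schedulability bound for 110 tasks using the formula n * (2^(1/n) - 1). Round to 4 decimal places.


Compute 2^(1/110) = 1.0063212332
Subtract 1: 1.0063212332 - 1 = 0.0063212332
Multiply by n: 110 * 0.0063212332 = 0.6953356520
Round to 4 dp: 0.6953

0.6953


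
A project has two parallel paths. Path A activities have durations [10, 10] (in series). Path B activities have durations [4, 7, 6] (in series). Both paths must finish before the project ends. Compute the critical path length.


Path A total = 10 + 10 = 20
Path B total = 4 + 7 + 6 = 17
Critical path = longest path = max(20, 17) = 20

20


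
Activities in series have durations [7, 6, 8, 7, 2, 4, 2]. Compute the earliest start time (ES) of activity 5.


Activity 5 starts after activities 1 through 4 complete.
Predecessor durations: [7, 6, 8, 7]
ES = 7 + 6 + 8 + 7 = 28

28


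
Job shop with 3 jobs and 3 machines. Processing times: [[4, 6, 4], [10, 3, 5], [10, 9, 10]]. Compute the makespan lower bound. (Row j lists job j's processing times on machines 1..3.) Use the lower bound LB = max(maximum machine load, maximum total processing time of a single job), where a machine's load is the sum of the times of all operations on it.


Machine loads:
  Machine 1: 4 + 10 + 10 = 24
  Machine 2: 6 + 3 + 9 = 18
  Machine 3: 4 + 5 + 10 = 19
Max machine load = 24
Job totals:
  Job 1: 14
  Job 2: 18
  Job 3: 29
Max job total = 29
Lower bound = max(24, 29) = 29

29


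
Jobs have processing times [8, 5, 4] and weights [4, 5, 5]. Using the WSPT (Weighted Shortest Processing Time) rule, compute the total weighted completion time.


Compute p/w ratios and sort ascending (WSPT): [(4, 5), (5, 5), (8, 4)]
Compute weighted completion times:
  Job (p=4,w=5): C=4, w*C=5*4=20
  Job (p=5,w=5): C=9, w*C=5*9=45
  Job (p=8,w=4): C=17, w*C=4*17=68
Total weighted completion time = 133

133


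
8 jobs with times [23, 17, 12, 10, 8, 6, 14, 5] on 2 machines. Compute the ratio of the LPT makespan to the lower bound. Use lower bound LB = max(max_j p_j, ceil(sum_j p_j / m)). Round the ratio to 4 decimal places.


LPT order: [23, 17, 14, 12, 10, 8, 6, 5]
Machine loads after assignment: [48, 47]
LPT makespan = 48
Lower bound = max(max_job, ceil(total/2)) = max(23, 48) = 48
Ratio = 48 / 48 = 1.0

1.0


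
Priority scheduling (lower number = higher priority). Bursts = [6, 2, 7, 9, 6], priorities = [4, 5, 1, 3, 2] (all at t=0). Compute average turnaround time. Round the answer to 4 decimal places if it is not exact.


Sort by priority (ascending = highest first):
Order: [(1, 7), (2, 6), (3, 9), (4, 6), (5, 2)]
Completion times:
  Priority 1, burst=7, C=7
  Priority 2, burst=6, C=13
  Priority 3, burst=9, C=22
  Priority 4, burst=6, C=28
  Priority 5, burst=2, C=30
Average turnaround = 100/5 = 20.0

20.0


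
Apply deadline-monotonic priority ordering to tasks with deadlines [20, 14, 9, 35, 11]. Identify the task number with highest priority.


Sort tasks by relative deadline (ascending):
  Task 3: deadline = 9
  Task 5: deadline = 11
  Task 2: deadline = 14
  Task 1: deadline = 20
  Task 4: deadline = 35
Priority order (highest first): [3, 5, 2, 1, 4]
Highest priority task = 3

3


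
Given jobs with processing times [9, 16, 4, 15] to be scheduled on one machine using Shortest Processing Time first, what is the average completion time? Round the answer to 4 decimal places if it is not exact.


Sort jobs by processing time (SPT order): [4, 9, 15, 16]
Compute completion times sequentially:
  Job 1: processing = 4, completes at 4
  Job 2: processing = 9, completes at 13
  Job 3: processing = 15, completes at 28
  Job 4: processing = 16, completes at 44
Sum of completion times = 89
Average completion time = 89/4 = 22.25

22.25


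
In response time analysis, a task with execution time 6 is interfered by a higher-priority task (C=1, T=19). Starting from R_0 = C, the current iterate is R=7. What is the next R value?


R_next = C + ceil(R_prev / T_hp) * C_hp
ceil(7 / 19) = ceil(0.3684) = 1
Interference = 1 * 1 = 1
R_next = 6 + 1 = 7
R_next = R_prev, so the iteration has converged (response time = 7).

7


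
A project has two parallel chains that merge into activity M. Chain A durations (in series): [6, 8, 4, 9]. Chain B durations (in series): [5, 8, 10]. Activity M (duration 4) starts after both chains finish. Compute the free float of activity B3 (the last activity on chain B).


ES(B3) = sum of predecessors on chain B = 13
EF(B3) = ES + duration = 13 + 10 = 23
Successor of B3 is M. ES(M) = max(sum(A), sum(B)) = max(27, 23) = 27
Free float = ES(successor) - EF(current) = 27 - 23 = 4

4


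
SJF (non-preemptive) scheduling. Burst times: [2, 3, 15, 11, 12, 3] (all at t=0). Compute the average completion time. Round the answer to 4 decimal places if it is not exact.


SJF order (ascending): [2, 3, 3, 11, 12, 15]
Completion times:
  Job 1: burst=2, C=2
  Job 2: burst=3, C=5
  Job 3: burst=3, C=8
  Job 4: burst=11, C=19
  Job 5: burst=12, C=31
  Job 6: burst=15, C=46
Average completion = 111/6 = 18.5

18.5


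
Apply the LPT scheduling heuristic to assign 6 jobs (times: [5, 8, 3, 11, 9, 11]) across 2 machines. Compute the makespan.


Sort jobs in decreasing order (LPT): [11, 11, 9, 8, 5, 3]
Assign each job to the least loaded machine:
  Machine 1: jobs [11, 9, 3], load = 23
  Machine 2: jobs [11, 8, 5], load = 24
Makespan = max load = 24

24


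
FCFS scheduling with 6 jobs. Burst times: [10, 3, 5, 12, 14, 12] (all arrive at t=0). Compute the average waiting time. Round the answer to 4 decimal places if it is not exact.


FCFS order (as given): [10, 3, 5, 12, 14, 12]
Waiting times:
  Job 1: wait = 0
  Job 2: wait = 10
  Job 3: wait = 13
  Job 4: wait = 18
  Job 5: wait = 30
  Job 6: wait = 44
Sum of waiting times = 115
Average waiting time = 115/6 = 19.1667

19.1667


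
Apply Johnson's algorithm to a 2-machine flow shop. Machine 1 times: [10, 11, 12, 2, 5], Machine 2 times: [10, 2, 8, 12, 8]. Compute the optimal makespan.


Apply Johnson's rule:
  Group 1 (a <= b): [(4, 2, 12), (5, 5, 8), (1, 10, 10)]
  Group 2 (a > b): [(3, 12, 8), (2, 11, 2)]
Optimal job order: [4, 5, 1, 3, 2]
Schedule:
  Job 4: M1 done at 2, M2 done at 14
  Job 5: M1 done at 7, M2 done at 22
  Job 1: M1 done at 17, M2 done at 32
  Job 3: M1 done at 29, M2 done at 40
  Job 2: M1 done at 40, M2 done at 42
Makespan = 42

42


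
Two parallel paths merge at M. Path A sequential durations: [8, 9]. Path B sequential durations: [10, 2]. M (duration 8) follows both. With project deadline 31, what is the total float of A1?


Forward pass: ES(A1) = sum of predecessors on chain A = 0
EF = ES + duration = 0 + 8 = 8
Backward pass: LF(M) = deadline = 31; LS(M) = 31 - 8 = 23
LF(A1) = LS(M) - sum(successors on chain A) = 23 - 9 = 14
LS = LF - duration = 14 - 8 = 6
Total float = LS - ES = 6 - 0 = 6

6


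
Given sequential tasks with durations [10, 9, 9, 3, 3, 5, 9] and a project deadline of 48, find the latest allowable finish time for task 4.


LF(activity 4) = deadline - sum of successor durations
Successors: activities 5 through 7 with durations [3, 5, 9]
Sum of successor durations = 17
LF = 48 - 17 = 31

31


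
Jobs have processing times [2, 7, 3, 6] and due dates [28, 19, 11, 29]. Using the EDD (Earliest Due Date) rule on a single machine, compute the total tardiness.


Sort by due date (EDD order): [(3, 11), (7, 19), (2, 28), (6, 29)]
Compute completion times and tardiness:
  Job 1: p=3, d=11, C=3, tardiness=max(0,3-11)=0
  Job 2: p=7, d=19, C=10, tardiness=max(0,10-19)=0
  Job 3: p=2, d=28, C=12, tardiness=max(0,12-28)=0
  Job 4: p=6, d=29, C=18, tardiness=max(0,18-29)=0
Total tardiness = 0

0


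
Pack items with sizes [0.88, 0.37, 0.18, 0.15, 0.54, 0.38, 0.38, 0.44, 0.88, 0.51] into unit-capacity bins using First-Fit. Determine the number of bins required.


Place items sequentially using First-Fit:
  Item 0.88 -> new Bin 1
  Item 0.37 -> new Bin 2
  Item 0.18 -> Bin 2 (now 0.55)
  Item 0.15 -> Bin 2 (now 0.7)
  Item 0.54 -> new Bin 3
  Item 0.38 -> Bin 3 (now 0.92)
  Item 0.38 -> new Bin 4
  Item 0.44 -> Bin 4 (now 0.82)
  Item 0.88 -> new Bin 5
  Item 0.51 -> new Bin 6
Total bins used = 6

6


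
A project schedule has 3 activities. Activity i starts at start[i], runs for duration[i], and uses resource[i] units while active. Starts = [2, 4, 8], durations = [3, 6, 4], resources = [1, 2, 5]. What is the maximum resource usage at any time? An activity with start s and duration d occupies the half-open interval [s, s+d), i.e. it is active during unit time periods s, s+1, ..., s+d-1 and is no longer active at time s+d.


Each activity i is active on [start_i, start_i + duration_i).
Compute total resource usage per time slot:
  t=0: active resources = [], total = 0
  t=1: active resources = [], total = 0
  t=2: active resources = [1], total = 1
  t=3: active resources = [1], total = 1
  t=4: active resources = [1, 2], total = 3
  t=5: active resources = [2], total = 2
  t=6: active resources = [2], total = 2
  t=7: active resources = [2], total = 2
  t=8: active resources = [2, 5], total = 7
  t=9: active resources = [2, 5], total = 7
  t=10: active resources = [5], total = 5
  t=11: active resources = [5], total = 5
Peak resource demand = 7

7


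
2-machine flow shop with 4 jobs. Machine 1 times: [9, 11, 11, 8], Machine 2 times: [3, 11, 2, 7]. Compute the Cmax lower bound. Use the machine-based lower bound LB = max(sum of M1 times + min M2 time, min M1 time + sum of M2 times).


LB1 = sum(M1 times) + min(M2 times) = 39 + 2 = 41
LB2 = min(M1 times) + sum(M2 times) = 8 + 23 = 31
Lower bound = max(LB1, LB2) = max(41, 31) = 41

41


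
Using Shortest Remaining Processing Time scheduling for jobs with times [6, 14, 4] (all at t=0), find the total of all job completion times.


Since all jobs arrive at t=0, SRPT equals SPT ordering.
SPT order: [4, 6, 14]
Completion times:
  Job 1: p=4, C=4
  Job 2: p=6, C=10
  Job 3: p=14, C=24
Total completion time = 4 + 10 + 24 = 38

38


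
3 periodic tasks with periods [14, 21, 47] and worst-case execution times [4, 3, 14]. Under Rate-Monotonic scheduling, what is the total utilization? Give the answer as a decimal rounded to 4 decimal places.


Compute individual utilizations (exact fractions):
  Task 1: C/T = 4/14 = 2/7 (approx. 0.2857)
  Task 2: C/T = 3/21 = 1/7 (approx. 0.1429)
  Task 3: C/T = 14/47 (approx. 0.2979)
Total utilization U = 2/7 + 1/7 + 14/47 = 239/329
Rounded to 4 decimal places: U = 0.7264
RM (Liu & Layland) bound for 3 tasks = 0.779763; compare with U = 239/329 (approx. 0.726444)
U <= bound, so schedulable by RM sufficient condition.

0.7264


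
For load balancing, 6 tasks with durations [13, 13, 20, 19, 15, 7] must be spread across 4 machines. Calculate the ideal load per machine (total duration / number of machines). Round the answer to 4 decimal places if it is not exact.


Total processing time = 13 + 13 + 20 + 19 + 15 + 7 = 87
Number of machines = 4
Ideal balanced load = 87 / 4 = 21.75

21.75


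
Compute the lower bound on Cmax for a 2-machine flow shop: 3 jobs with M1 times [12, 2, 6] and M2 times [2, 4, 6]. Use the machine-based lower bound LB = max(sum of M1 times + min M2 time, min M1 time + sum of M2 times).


LB1 = sum(M1 times) + min(M2 times) = 20 + 2 = 22
LB2 = min(M1 times) + sum(M2 times) = 2 + 12 = 14
Lower bound = max(LB1, LB2) = max(22, 14) = 22

22


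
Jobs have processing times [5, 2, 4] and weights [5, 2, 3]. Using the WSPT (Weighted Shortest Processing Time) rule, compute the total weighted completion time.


Compute p/w ratios and sort ascending (WSPT): [(5, 5), (2, 2), (4, 3)]
Compute weighted completion times:
  Job (p=5,w=5): C=5, w*C=5*5=25
  Job (p=2,w=2): C=7, w*C=2*7=14
  Job (p=4,w=3): C=11, w*C=3*11=33
Total weighted completion time = 72

72


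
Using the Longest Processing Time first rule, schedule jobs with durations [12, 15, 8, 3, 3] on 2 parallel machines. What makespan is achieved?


Sort jobs in decreasing order (LPT): [15, 12, 8, 3, 3]
Assign each job to the least loaded machine:
  Machine 1: jobs [15, 3, 3], load = 21
  Machine 2: jobs [12, 8], load = 20
Makespan = max load = 21

21


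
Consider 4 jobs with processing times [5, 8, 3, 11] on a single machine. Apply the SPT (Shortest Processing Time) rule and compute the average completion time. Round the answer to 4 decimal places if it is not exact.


Sort jobs by processing time (SPT order): [3, 5, 8, 11]
Compute completion times sequentially:
  Job 1: processing = 3, completes at 3
  Job 2: processing = 5, completes at 8
  Job 3: processing = 8, completes at 16
  Job 4: processing = 11, completes at 27
Sum of completion times = 54
Average completion time = 54/4 = 13.5

13.5


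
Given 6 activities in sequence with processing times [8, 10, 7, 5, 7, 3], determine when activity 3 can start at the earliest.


Activity 3 starts after activities 1 through 2 complete.
Predecessor durations: [8, 10]
ES = 8 + 10 = 18

18


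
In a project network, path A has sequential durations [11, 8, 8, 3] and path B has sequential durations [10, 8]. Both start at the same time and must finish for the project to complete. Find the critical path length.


Path A total = 11 + 8 + 8 + 3 = 30
Path B total = 10 + 8 = 18
Critical path = longest path = max(30, 18) = 30

30


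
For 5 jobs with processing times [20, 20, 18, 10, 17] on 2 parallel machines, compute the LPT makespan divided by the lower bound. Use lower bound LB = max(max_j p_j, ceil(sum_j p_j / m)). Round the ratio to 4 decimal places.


LPT order: [20, 20, 18, 17, 10]
Machine loads after assignment: [38, 47]
LPT makespan = 47
Lower bound = max(max_job, ceil(total/2)) = max(20, 43) = 43
Ratio = 47 / 43 = 1.093

1.093


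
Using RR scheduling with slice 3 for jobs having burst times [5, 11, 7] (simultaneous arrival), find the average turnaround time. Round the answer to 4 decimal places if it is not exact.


Time quantum = 3
Execution trace:
  J1 runs 3 units, time = 3
  J2 runs 3 units, time = 6
  J3 runs 3 units, time = 9
  J1 runs 2 units, time = 11
  J2 runs 3 units, time = 14
  J3 runs 3 units, time = 17
  J2 runs 3 units, time = 20
  J3 runs 1 units, time = 21
  J2 runs 2 units, time = 23
Finish times: [11, 23, 21]
Average turnaround = 55/3 = 18.3333

18.3333


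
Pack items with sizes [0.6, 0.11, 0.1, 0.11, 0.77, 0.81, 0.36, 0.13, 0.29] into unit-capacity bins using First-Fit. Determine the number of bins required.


Place items sequentially using First-Fit:
  Item 0.6 -> new Bin 1
  Item 0.11 -> Bin 1 (now 0.71)
  Item 0.1 -> Bin 1 (now 0.81)
  Item 0.11 -> Bin 1 (now 0.92)
  Item 0.77 -> new Bin 2
  Item 0.81 -> new Bin 3
  Item 0.36 -> new Bin 4
  Item 0.13 -> Bin 2 (now 0.9)
  Item 0.29 -> Bin 4 (now 0.65)
Total bins used = 4

4


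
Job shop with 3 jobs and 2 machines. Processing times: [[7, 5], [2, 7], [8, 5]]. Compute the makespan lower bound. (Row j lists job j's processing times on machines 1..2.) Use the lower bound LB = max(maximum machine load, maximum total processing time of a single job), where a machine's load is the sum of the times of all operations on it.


Machine loads:
  Machine 1: 7 + 2 + 8 = 17
  Machine 2: 5 + 7 + 5 = 17
Max machine load = 17
Job totals:
  Job 1: 12
  Job 2: 9
  Job 3: 13
Max job total = 13
Lower bound = max(17, 13) = 17

17


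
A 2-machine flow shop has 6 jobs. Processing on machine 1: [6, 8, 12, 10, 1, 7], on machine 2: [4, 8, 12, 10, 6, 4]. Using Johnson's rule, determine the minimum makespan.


Apply Johnson's rule:
  Group 1 (a <= b): [(5, 1, 6), (2, 8, 8), (4, 10, 10), (3, 12, 12)]
  Group 2 (a > b): [(1, 6, 4), (6, 7, 4)]
Optimal job order: [5, 2, 4, 3, 1, 6]
Schedule:
  Job 5: M1 done at 1, M2 done at 7
  Job 2: M1 done at 9, M2 done at 17
  Job 4: M1 done at 19, M2 done at 29
  Job 3: M1 done at 31, M2 done at 43
  Job 1: M1 done at 37, M2 done at 47
  Job 6: M1 done at 44, M2 done at 51
Makespan = 51

51


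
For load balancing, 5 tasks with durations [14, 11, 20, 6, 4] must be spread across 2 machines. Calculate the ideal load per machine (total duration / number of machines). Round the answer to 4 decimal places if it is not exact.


Total processing time = 14 + 11 + 20 + 6 + 4 = 55
Number of machines = 2
Ideal balanced load = 55 / 2 = 27.5

27.5


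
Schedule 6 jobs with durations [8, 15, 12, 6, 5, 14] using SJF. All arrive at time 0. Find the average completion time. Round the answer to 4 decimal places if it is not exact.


SJF order (ascending): [5, 6, 8, 12, 14, 15]
Completion times:
  Job 1: burst=5, C=5
  Job 2: burst=6, C=11
  Job 3: burst=8, C=19
  Job 4: burst=12, C=31
  Job 5: burst=14, C=45
  Job 6: burst=15, C=60
Average completion = 171/6 = 28.5

28.5


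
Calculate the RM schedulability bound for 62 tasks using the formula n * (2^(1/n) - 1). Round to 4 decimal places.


Compute 2^(1/62) = 1.0112425207
Subtract 1: 1.0112425207 - 1 = 0.0112425207
Multiply by n: 62 * 0.0112425207 = 0.6970362834
Round to 4 dp: 0.6970

0.6970


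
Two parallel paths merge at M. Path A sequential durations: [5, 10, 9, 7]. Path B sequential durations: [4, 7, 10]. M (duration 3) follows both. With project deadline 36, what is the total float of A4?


Forward pass: ES(A4) = sum of predecessors on chain A = 24
EF = ES + duration = 24 + 7 = 31
Backward pass: LF(M) = deadline = 36; LS(M) = 36 - 3 = 33
LF(A4) = LS(M) - sum(successors on chain A) = 33 - 0 = 33
LS = LF - duration = 33 - 7 = 26
Total float = LS - ES = 26 - 24 = 2

2


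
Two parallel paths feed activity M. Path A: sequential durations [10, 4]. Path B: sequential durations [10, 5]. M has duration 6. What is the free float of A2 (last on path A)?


ES(A2) = sum of predecessors on chain A = 10
EF(A2) = ES + duration = 10 + 4 = 14
Successor of A2 is M. ES(M) = max(sum(A), sum(B)) = max(14, 15) = 15
Free float = ES(successor) - EF(current) = 15 - 14 = 1

1


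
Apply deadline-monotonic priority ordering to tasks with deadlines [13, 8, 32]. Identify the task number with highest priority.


Sort tasks by relative deadline (ascending):
  Task 2: deadline = 8
  Task 1: deadline = 13
  Task 3: deadline = 32
Priority order (highest first): [2, 1, 3]
Highest priority task = 2

2


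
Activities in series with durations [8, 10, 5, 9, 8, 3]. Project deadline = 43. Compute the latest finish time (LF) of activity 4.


LF(activity 4) = deadline - sum of successor durations
Successors: activities 5 through 6 with durations [8, 3]
Sum of successor durations = 11
LF = 43 - 11 = 32

32


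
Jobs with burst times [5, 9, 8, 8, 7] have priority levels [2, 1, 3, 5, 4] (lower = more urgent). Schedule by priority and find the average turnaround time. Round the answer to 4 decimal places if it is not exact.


Sort by priority (ascending = highest first):
Order: [(1, 9), (2, 5), (3, 8), (4, 7), (5, 8)]
Completion times:
  Priority 1, burst=9, C=9
  Priority 2, burst=5, C=14
  Priority 3, burst=8, C=22
  Priority 4, burst=7, C=29
  Priority 5, burst=8, C=37
Average turnaround = 111/5 = 22.2

22.2


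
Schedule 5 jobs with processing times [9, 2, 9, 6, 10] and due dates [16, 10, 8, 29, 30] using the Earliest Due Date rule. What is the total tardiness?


Sort by due date (EDD order): [(9, 8), (2, 10), (9, 16), (6, 29), (10, 30)]
Compute completion times and tardiness:
  Job 1: p=9, d=8, C=9, tardiness=max(0,9-8)=1
  Job 2: p=2, d=10, C=11, tardiness=max(0,11-10)=1
  Job 3: p=9, d=16, C=20, tardiness=max(0,20-16)=4
  Job 4: p=6, d=29, C=26, tardiness=max(0,26-29)=0
  Job 5: p=10, d=30, C=36, tardiness=max(0,36-30)=6
Total tardiness = 12

12


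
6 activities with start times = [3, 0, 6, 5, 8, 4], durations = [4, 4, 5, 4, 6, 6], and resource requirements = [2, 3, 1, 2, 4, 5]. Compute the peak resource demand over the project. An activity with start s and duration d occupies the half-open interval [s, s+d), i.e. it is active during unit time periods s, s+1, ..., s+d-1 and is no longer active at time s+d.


Each activity i is active on [start_i, start_i + duration_i).
Compute total resource usage per time slot:
  t=0: active resources = [3], total = 3
  t=1: active resources = [3], total = 3
  t=2: active resources = [3], total = 3
  t=3: active resources = [2, 3], total = 5
  t=4: active resources = [2, 5], total = 7
  t=5: active resources = [2, 2, 5], total = 9
  t=6: active resources = [2, 1, 2, 5], total = 10
  t=7: active resources = [1, 2, 5], total = 8
  t=8: active resources = [1, 2, 4, 5], total = 12
  t=9: active resources = [1, 4, 5], total = 10
  t=10: active resources = [1, 4], total = 5
  t=11: active resources = [4], total = 4
  t=12: active resources = [4], total = 4
  t=13: active resources = [4], total = 4
Peak resource demand = 12

12


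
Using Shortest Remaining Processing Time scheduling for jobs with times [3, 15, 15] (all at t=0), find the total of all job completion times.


Since all jobs arrive at t=0, SRPT equals SPT ordering.
SPT order: [3, 15, 15]
Completion times:
  Job 1: p=3, C=3
  Job 2: p=15, C=18
  Job 3: p=15, C=33
Total completion time = 3 + 18 + 33 = 54

54


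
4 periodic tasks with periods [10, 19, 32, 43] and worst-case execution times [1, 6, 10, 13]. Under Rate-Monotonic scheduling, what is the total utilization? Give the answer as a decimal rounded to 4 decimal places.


Compute individual utilizations (exact fractions):
  Task 1: C/T = 1/10 (approx. 0.1)
  Task 2: C/T = 6/19 (approx. 0.3158)
  Task 3: C/T = 10/32 = 5/16 (approx. 0.3125)
  Task 4: C/T = 13/43 (approx. 0.3023)
Total utilization U = 1/10 + 6/19 + 5/16 + 13/43 = 67361/65360
Rounded to 4 decimal places: U = 1.0306
RM (Liu & Layland) bound for 4 tasks = 0.756828; compare with U = 67361/65360 (approx. 1.030615)
U > 1, so the task set is not schedulable (processor overloaded).

1.0306


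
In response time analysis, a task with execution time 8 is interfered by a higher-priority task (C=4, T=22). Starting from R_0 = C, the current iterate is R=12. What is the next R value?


R_next = C + ceil(R_prev / T_hp) * C_hp
ceil(12 / 22) = ceil(0.5455) = 1
Interference = 1 * 4 = 4
R_next = 8 + 4 = 12
R_next = R_prev, so the iteration has converged (response time = 12).

12


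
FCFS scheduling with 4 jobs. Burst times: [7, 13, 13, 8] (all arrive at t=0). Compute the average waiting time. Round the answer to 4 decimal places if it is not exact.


FCFS order (as given): [7, 13, 13, 8]
Waiting times:
  Job 1: wait = 0
  Job 2: wait = 7
  Job 3: wait = 20
  Job 4: wait = 33
Sum of waiting times = 60
Average waiting time = 60/4 = 15.0

15.0


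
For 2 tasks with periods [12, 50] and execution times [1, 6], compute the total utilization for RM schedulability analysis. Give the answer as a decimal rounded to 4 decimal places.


Compute individual utilizations (exact fractions):
  Task 1: C/T = 1/12 (approx. 0.0833)
  Task 2: C/T = 6/50 = 3/25 (approx. 0.12)
Total utilization U = 1/12 + 3/25 = 61/300
Rounded to 4 decimal places: U = 0.2033
RM (Liu & Layland) bound for 2 tasks = 0.828427; compare with U = 61/300 (approx. 0.203333)
U <= bound, so schedulable by RM sufficient condition.

0.2033


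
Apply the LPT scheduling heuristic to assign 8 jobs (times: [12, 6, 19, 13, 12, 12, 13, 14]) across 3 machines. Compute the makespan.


Sort jobs in decreasing order (LPT): [19, 14, 13, 13, 12, 12, 12, 6]
Assign each job to the least loaded machine:
  Machine 1: jobs [19, 12], load = 31
  Machine 2: jobs [14, 12, 12], load = 38
  Machine 3: jobs [13, 13, 6], load = 32
Makespan = max load = 38

38


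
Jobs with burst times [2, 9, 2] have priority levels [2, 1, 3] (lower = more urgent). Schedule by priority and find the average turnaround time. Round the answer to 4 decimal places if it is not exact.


Sort by priority (ascending = highest first):
Order: [(1, 9), (2, 2), (3, 2)]
Completion times:
  Priority 1, burst=9, C=9
  Priority 2, burst=2, C=11
  Priority 3, burst=2, C=13
Average turnaround = 33/3 = 11.0

11.0


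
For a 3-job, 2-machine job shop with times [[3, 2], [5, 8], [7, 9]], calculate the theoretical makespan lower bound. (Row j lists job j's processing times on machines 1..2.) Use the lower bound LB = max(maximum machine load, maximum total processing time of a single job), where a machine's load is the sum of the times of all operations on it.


Machine loads:
  Machine 1: 3 + 5 + 7 = 15
  Machine 2: 2 + 8 + 9 = 19
Max machine load = 19
Job totals:
  Job 1: 5
  Job 2: 13
  Job 3: 16
Max job total = 16
Lower bound = max(19, 16) = 19

19


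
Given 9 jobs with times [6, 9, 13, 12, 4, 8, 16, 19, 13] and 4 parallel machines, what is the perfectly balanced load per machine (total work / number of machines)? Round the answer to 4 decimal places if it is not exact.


Total processing time = 6 + 9 + 13 + 12 + 4 + 8 + 16 + 19 + 13 = 100
Number of machines = 4
Ideal balanced load = 100 / 4 = 25.0

25.0


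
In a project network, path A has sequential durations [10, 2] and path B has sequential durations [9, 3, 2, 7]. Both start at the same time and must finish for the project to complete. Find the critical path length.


Path A total = 10 + 2 = 12
Path B total = 9 + 3 + 2 + 7 = 21
Critical path = longest path = max(12, 21) = 21

21


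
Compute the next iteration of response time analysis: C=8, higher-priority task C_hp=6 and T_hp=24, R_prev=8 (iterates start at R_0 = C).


R_next = C + ceil(R_prev / T_hp) * C_hp
ceil(8 / 24) = ceil(0.3333) = 1
Interference = 1 * 6 = 6
R_next = 8 + 6 = 14

14


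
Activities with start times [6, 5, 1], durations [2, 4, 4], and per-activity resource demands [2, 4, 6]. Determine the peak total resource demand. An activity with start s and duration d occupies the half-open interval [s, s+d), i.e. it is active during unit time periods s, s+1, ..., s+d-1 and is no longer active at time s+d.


Each activity i is active on [start_i, start_i + duration_i).
Compute total resource usage per time slot:
  t=0: active resources = [], total = 0
  t=1: active resources = [6], total = 6
  t=2: active resources = [6], total = 6
  t=3: active resources = [6], total = 6
  t=4: active resources = [6], total = 6
  t=5: active resources = [4], total = 4
  t=6: active resources = [2, 4], total = 6
  t=7: active resources = [2, 4], total = 6
  t=8: active resources = [4], total = 4
Peak resource demand = 6

6


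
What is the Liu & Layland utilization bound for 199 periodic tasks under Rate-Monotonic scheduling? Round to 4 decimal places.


Compute 2^(1/199) = 1.0034892249
Subtract 1: 1.0034892249 - 1 = 0.0034892249
Multiply by n: 199 * 0.0034892249 = 0.6943557551
Round to 4 dp: 0.6944

0.6944


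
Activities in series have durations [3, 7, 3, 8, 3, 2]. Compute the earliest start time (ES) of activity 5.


Activity 5 starts after activities 1 through 4 complete.
Predecessor durations: [3, 7, 3, 8]
ES = 3 + 7 + 3 + 8 = 21

21


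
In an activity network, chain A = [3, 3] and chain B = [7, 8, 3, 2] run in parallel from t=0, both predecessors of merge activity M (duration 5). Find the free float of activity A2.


ES(A2) = sum of predecessors on chain A = 3
EF(A2) = ES + duration = 3 + 3 = 6
Successor of A2 is M. ES(M) = max(sum(A), sum(B)) = max(6, 20) = 20
Free float = ES(successor) - EF(current) = 20 - 6 = 14

14


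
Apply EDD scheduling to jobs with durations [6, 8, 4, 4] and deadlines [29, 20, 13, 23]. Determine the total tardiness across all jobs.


Sort by due date (EDD order): [(4, 13), (8, 20), (4, 23), (6, 29)]
Compute completion times and tardiness:
  Job 1: p=4, d=13, C=4, tardiness=max(0,4-13)=0
  Job 2: p=8, d=20, C=12, tardiness=max(0,12-20)=0
  Job 3: p=4, d=23, C=16, tardiness=max(0,16-23)=0
  Job 4: p=6, d=29, C=22, tardiness=max(0,22-29)=0
Total tardiness = 0

0


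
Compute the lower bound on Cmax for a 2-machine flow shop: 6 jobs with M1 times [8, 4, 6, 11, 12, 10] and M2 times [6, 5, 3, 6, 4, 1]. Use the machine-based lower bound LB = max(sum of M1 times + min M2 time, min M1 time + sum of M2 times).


LB1 = sum(M1 times) + min(M2 times) = 51 + 1 = 52
LB2 = min(M1 times) + sum(M2 times) = 4 + 25 = 29
Lower bound = max(LB1, LB2) = max(52, 29) = 52

52


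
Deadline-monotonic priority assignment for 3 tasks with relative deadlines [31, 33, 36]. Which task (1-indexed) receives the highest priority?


Sort tasks by relative deadline (ascending):
  Task 1: deadline = 31
  Task 2: deadline = 33
  Task 3: deadline = 36
Priority order (highest first): [1, 2, 3]
Highest priority task = 1

1


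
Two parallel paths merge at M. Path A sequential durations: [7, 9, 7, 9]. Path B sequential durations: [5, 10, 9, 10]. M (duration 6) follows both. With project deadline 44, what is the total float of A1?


Forward pass: ES(A1) = sum of predecessors on chain A = 0
EF = ES + duration = 0 + 7 = 7
Backward pass: LF(M) = deadline = 44; LS(M) = 44 - 6 = 38
LF(A1) = LS(M) - sum(successors on chain A) = 38 - 25 = 13
LS = LF - duration = 13 - 7 = 6
Total float = LS - ES = 6 - 0 = 6

6


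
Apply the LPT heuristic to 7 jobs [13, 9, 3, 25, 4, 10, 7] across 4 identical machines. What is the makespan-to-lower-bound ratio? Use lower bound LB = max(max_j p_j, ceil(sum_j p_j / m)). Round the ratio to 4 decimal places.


LPT order: [25, 13, 10, 9, 7, 4, 3]
Machine loads after assignment: [25, 16, 14, 16]
LPT makespan = 25
Lower bound = max(max_job, ceil(total/4)) = max(25, 18) = 25
Ratio = 25 / 25 = 1.0

1.0


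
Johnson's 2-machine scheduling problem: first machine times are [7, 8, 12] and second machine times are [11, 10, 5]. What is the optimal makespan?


Apply Johnson's rule:
  Group 1 (a <= b): [(1, 7, 11), (2, 8, 10)]
  Group 2 (a > b): [(3, 12, 5)]
Optimal job order: [1, 2, 3]
Schedule:
  Job 1: M1 done at 7, M2 done at 18
  Job 2: M1 done at 15, M2 done at 28
  Job 3: M1 done at 27, M2 done at 33
Makespan = 33

33


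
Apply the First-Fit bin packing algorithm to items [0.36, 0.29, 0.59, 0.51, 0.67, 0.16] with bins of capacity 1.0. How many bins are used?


Place items sequentially using First-Fit:
  Item 0.36 -> new Bin 1
  Item 0.29 -> Bin 1 (now 0.65)
  Item 0.59 -> new Bin 2
  Item 0.51 -> new Bin 3
  Item 0.67 -> new Bin 4
  Item 0.16 -> Bin 1 (now 0.81)
Total bins used = 4

4


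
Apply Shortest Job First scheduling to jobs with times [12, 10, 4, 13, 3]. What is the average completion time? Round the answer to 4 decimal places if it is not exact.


SJF order (ascending): [3, 4, 10, 12, 13]
Completion times:
  Job 1: burst=3, C=3
  Job 2: burst=4, C=7
  Job 3: burst=10, C=17
  Job 4: burst=12, C=29
  Job 5: burst=13, C=42
Average completion = 98/5 = 19.6

19.6


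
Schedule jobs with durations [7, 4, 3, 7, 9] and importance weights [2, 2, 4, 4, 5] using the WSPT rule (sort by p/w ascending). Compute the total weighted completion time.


Compute p/w ratios and sort ascending (WSPT): [(3, 4), (7, 4), (9, 5), (4, 2), (7, 2)]
Compute weighted completion times:
  Job (p=3,w=4): C=3, w*C=4*3=12
  Job (p=7,w=4): C=10, w*C=4*10=40
  Job (p=9,w=5): C=19, w*C=5*19=95
  Job (p=4,w=2): C=23, w*C=2*23=46
  Job (p=7,w=2): C=30, w*C=2*30=60
Total weighted completion time = 253

253


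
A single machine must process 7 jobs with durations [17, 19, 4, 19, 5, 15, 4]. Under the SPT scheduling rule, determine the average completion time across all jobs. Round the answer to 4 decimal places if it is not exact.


Sort jobs by processing time (SPT order): [4, 4, 5, 15, 17, 19, 19]
Compute completion times sequentially:
  Job 1: processing = 4, completes at 4
  Job 2: processing = 4, completes at 8
  Job 3: processing = 5, completes at 13
  Job 4: processing = 15, completes at 28
  Job 5: processing = 17, completes at 45
  Job 6: processing = 19, completes at 64
  Job 7: processing = 19, completes at 83
Sum of completion times = 245
Average completion time = 245/7 = 35.0

35.0


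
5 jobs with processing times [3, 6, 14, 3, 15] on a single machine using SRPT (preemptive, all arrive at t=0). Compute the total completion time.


Since all jobs arrive at t=0, SRPT equals SPT ordering.
SPT order: [3, 3, 6, 14, 15]
Completion times:
  Job 1: p=3, C=3
  Job 2: p=3, C=6
  Job 3: p=6, C=12
  Job 4: p=14, C=26
  Job 5: p=15, C=41
Total completion time = 3 + 6 + 12 + 26 + 41 = 88

88


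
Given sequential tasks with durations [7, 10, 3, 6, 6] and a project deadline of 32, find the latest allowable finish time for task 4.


LF(activity 4) = deadline - sum of successor durations
Successors: activities 5 through 5 with durations [6]
Sum of successor durations = 6
LF = 32 - 6 = 26

26


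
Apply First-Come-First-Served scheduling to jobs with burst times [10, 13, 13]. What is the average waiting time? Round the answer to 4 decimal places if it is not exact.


FCFS order (as given): [10, 13, 13]
Waiting times:
  Job 1: wait = 0
  Job 2: wait = 10
  Job 3: wait = 23
Sum of waiting times = 33
Average waiting time = 33/3 = 11.0

11.0


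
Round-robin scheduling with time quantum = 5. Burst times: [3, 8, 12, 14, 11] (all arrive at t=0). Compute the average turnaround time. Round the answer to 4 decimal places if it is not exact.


Time quantum = 5
Execution trace:
  J1 runs 3 units, time = 3
  J2 runs 5 units, time = 8
  J3 runs 5 units, time = 13
  J4 runs 5 units, time = 18
  J5 runs 5 units, time = 23
  J2 runs 3 units, time = 26
  J3 runs 5 units, time = 31
  J4 runs 5 units, time = 36
  J5 runs 5 units, time = 41
  J3 runs 2 units, time = 43
  J4 runs 4 units, time = 47
  J5 runs 1 units, time = 48
Finish times: [3, 26, 43, 47, 48]
Average turnaround = 167/5 = 33.4

33.4
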